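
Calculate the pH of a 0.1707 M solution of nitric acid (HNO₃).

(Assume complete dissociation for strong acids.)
pH = 0.77

[H⁺] = 0.1707 M for strong acid. pH = -log[H⁺] = -log(0.1707)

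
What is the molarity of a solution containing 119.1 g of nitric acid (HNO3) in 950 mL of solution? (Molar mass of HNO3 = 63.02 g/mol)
Moles of HNO3 = 119.1 g ÷ 63.02 g/mol = 1.88988 mol
Volume = 950 mL = 0.95 L
Molarity = 1.88988 mol ÷ 0.95 L = 1.989 M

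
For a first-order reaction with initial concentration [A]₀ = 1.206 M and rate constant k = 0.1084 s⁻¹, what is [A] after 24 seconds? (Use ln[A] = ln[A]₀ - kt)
0.0894 M

ln[A] = ln[A]₀ - k·t = ln(1.206) - (0.1084)·(24) = 0.1873 - 2.6016 = -2.4143
[A] = e^(-2.4143) = 0.0894 M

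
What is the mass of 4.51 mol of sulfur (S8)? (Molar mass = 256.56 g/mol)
Mass = 4.51 mol × 256.56 g/mol = 1157 g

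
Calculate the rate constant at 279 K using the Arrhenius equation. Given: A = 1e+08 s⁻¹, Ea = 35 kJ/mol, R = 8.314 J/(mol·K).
2.80e+01 s⁻¹

k = A·exp(-Ea/(R·T)) = 1e+08·exp(-35000/(8.314·279)) = 1e+08·exp(-15.0888) = 1e+08·2.7992e-07 = 2.80e+01 s⁻¹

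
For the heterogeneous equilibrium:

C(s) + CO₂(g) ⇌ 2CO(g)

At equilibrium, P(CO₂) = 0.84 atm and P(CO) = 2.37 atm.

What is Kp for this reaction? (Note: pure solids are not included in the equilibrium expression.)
K_p = 6.687

Solid C is excluded.
Kp = P(CO)²/P(CO₂) = (2.37)²/0.84 = 5.617/0.84 = 6.687.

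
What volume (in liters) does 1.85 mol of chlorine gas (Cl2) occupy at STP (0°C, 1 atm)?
At STP, 1 mol of gas occupies 22.4 L
Volume = 1.85 mol × 22.4 L/mol = 41.44 L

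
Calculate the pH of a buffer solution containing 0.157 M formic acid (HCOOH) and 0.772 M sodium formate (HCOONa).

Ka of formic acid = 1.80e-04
pH = 4.44

pKa = -log(1.80e-04) = 3.74. pH = pKa + log([A⁻]/[HA]) = 3.74 + log(0.772/0.157)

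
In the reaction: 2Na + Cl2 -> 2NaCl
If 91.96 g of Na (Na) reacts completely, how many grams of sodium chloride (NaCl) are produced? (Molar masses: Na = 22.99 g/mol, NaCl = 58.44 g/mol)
Moles of Na = 91.96 g ÷ 22.99 g/mol = 4 mol
Mole ratio: 2 mol NaCl / 2 mol Na
Moles of NaCl = 4 × (2/2) = 4 mol
Mass of NaCl = 4 mol × 58.44 g/mol = 233.8 g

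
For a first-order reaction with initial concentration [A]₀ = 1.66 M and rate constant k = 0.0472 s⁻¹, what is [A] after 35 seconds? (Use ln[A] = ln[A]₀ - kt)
0.3182 M

ln[A] = ln[A]₀ - k·t = ln(1.66) - (0.0472)·(35) = 0.5068 - 1.6520 = -1.1452
[A] = e^(-1.1452) = 0.3182 M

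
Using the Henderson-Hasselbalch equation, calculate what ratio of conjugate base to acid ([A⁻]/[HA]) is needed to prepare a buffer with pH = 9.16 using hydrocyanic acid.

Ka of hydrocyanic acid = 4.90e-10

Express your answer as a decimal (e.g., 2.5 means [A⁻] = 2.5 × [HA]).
[A⁻]/[HA] = 0.708

pKa = −log(4.90e-10) = 9.3098. pH = pKa + log([A⁻]/[HA]). 9.16 = 9.3098 + log(ratio). log(ratio) = 9.16 − 9.3098 = -0.1498. ratio = 10^(-0.1498) = 0.708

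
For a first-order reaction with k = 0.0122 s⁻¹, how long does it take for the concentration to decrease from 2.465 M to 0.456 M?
138.32 s

From ln[A] = ln[A]₀ - k·t: t = ln([A]₀/[A])/k = ln(2.465/0.456)/0.0122 = ln(5.4057)/0.0122 = 1.6875/0.0122 = 138.32 s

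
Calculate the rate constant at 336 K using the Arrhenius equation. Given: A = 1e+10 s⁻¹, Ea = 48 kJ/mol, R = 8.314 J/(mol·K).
3.45e+02 s⁻¹

k = A·exp(-Ea/(R·T)) = 1e+10·exp(-48000/(8.314·336)) = 1e+10·exp(-17.1827) = 1e+10·3.4486e-08 = 3.45e+02 s⁻¹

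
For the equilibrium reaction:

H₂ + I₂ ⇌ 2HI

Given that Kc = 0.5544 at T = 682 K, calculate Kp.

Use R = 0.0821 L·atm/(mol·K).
K_p = 0.5544

Δn = (moles gaseous products) − (moles gaseous reactants) = 0
T = 682 K; RT = 0.0821 × 682 = 55.9922
Kp = Kc·(RT)^Δn = 0.5544 × (55.9922)^0 = 0.5544 × 1 = 0.5544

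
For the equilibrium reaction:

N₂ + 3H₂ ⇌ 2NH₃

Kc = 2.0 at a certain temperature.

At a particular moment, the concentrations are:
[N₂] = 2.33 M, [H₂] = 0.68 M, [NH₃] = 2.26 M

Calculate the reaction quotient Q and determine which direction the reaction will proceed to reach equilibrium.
Q = 6.972, Q > K, reaction proceeds reverse (toward reactants)

Q = ([NH₃]^2) / ([N₂] × [H₂]^3)
  = ((2.26)^2) / ((2.33)·(0.68)^3) = 5.1076/0.73263 = 6.972
Since Q = 6.972 > Kc = 2.0, the reaction proceeds reverse (toward reactants) to reach equilibrium.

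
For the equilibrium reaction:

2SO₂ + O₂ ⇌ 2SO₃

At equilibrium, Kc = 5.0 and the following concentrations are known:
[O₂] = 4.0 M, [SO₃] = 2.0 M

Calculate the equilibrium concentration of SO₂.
[SO₂] = 0.4472 M

Kc = ([SO₃]^2) / ([SO₂]^2 × [O₂]) = 5.0
[SO₂]^2 = (product terms)/(Kc · other reactant terms) = 4 / (5.0 · 4) = 0.2
[SO₂] = (0.2)^(1/2) = 0.4472 M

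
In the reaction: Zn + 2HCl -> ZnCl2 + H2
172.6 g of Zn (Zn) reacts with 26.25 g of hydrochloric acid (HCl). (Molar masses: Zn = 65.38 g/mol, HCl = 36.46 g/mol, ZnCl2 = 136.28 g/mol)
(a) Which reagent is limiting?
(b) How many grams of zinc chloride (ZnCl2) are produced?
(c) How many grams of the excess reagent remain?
(a) HCl, (b) 49.06 g, (c) 149.1 g

Moles of Zn = 172.6 g ÷ 65.38 g/mol = 2.63995 mol
Moles of HCl = 26.25 g ÷ 36.46 g/mol = 0.719967 mol
Moles ÷ coefficient: Zn: 2.63995/1 = 2.64, HCl: 0.719967/2 = 0.36
(a) HCl has the smaller value, so HCl is the limiting reagent.
(b) Moles of ZnCl2 = 0.719967 mol HCl × (1/2) = 0.359984 mol; mass = 0.359984 mol × 136.28 g/mol = 49.06 g
(c) Zn consumed = 0.719967 × (1/2) = 0.359984 mol; remaining = 2.63995 − 0.359984 = 2.27997 mol; mass = 2.27997 mol × 65.38 g/mol = 149.1 g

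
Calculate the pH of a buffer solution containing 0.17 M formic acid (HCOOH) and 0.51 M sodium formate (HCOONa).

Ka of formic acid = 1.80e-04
pH = 4.22

pKa = -log(1.80e-04) = 3.74. pH = pKa + log([A⁻]/[HA]) = 3.74 + log(0.51/0.17)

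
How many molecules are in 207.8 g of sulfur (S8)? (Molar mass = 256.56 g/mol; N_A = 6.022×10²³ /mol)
Moles = 207.8 g ÷ 256.56 g/mol = 0.809947 mol
Molecules = 0.809947 mol × 6.022×10²³ /mol = 4.878e+23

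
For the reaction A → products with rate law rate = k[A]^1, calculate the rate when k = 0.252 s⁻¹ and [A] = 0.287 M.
0.07232 M/s

rate = k·[A]^1 = 0.252·(0.287)^1 = 0.252·0.287 = 0.07232 M/s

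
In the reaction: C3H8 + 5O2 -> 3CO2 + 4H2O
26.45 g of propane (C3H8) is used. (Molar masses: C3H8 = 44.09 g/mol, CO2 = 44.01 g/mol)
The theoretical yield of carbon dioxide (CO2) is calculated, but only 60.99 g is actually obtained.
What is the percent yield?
Moles of C3H8 = 26.45 g ÷ 44.09 g/mol = 0.599909 mol
Mole ratio: 3 mol CO2 / 1 mol C3H8
Moles of CO2 = 0.599909 × (3/1) = 1.79973 mol
Theoretical yield = 1.79973 mol × 44.01 g/mol = 79.206 g
Actual yield = 60.99 g
Percent yield = (60.99 / 79.206) × 100% = 77.0%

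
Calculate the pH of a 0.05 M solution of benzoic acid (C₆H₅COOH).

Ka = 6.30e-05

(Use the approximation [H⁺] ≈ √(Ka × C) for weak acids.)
pH = 2.75

[H⁺] = √(Ka × C) = √(6.30e-05 × 0.05) = 1.7748e-03. pH = -log(1.7748e-03)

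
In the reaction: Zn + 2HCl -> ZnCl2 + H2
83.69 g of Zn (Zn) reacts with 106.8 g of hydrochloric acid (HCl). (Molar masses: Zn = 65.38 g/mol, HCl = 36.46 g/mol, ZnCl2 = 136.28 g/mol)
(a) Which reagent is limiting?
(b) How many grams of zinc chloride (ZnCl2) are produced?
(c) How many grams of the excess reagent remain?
(a) Zn, (b) 174.4 g, (c) 13.46 g

Moles of Zn = 83.69 g ÷ 65.38 g/mol = 1.28006 mol
Moles of HCl = 106.8 g ÷ 36.46 g/mol = 2.92924 mol
Moles ÷ coefficient: Zn: 1.28006/1 = 1.28, HCl: 2.92924/2 = 1.465
(a) Zn has the smaller value, so Zn is the limiting reagent.
(b) Moles of ZnCl2 = 1.28006 mol Zn × (1/1) = 1.28006 mol; mass = 1.28006 mol × 136.28 g/mol = 174.4 g
(c) HCl consumed = 1.28006 × (2/1) = 2.56011 mol; remaining = 2.92924 − 2.56011 = 0.369127 mol; mass = 0.369127 mol × 36.46 g/mol = 13.46 g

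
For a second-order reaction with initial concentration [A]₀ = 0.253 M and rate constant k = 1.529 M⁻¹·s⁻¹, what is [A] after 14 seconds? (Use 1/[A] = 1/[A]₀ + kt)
0.0394 M

1/[A] = 1/[A]₀ + k·t = 1/0.253 + (1.529)·(14) = 3.9526 + 21.4060 = 25.3586
[A] = 1/25.3586 = 0.0394 M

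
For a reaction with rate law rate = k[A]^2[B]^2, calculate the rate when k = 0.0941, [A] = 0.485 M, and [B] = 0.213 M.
0.001004 M/s

rate = k·[A]^2·[B]^2 = 0.0941·(0.485)^2·(0.213)^2 = 0.0941·0.235225·0.045369 = 0.001004 M/s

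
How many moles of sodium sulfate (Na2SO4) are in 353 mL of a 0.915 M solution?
Moles = Molarity × Volume (L)
Moles = 0.915 M × 0.353 L = 0.323 mol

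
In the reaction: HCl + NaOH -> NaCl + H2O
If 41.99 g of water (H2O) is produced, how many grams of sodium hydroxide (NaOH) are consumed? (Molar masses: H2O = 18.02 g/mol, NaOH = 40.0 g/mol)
Moles of H2O = 41.99 g ÷ 18.02 g/mol = 2.33019 mol
Mole ratio: 1 mol NaOH / 1 mol H2O
Moles of NaOH = 2.33019 × (1/1) = 2.33019 mol
Mass of NaOH = 2.33019 mol × 40.0 g/mol = 93.21 g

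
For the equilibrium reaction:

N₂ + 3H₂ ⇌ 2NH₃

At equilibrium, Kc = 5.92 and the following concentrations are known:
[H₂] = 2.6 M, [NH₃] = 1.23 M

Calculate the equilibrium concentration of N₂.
[N₂] = 0.0145 M

Kc = ([NH₃]^2) / ([N₂] × [H₂]^3) = 5.92
[N₂]^1 = (product terms)/(Kc · other reactant terms) = 1.5129 / (5.92 · 17.576) = 0.01454
[N₂] = 0.0145 M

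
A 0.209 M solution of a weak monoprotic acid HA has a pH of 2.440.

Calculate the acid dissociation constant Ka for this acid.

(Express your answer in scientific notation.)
K_a = 6.42e-05

[H⁺] = 10^(−pH) = 10^(−2.440) = 3.631e-03 M. For HA ⇌ H⁺ + A⁻, Ka = x²/(C − x) = (3.631e-03)²/(0.209 − 3.631e-03) = 6.42e-05.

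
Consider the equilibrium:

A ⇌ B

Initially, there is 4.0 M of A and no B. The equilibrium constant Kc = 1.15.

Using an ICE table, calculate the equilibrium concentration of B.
[B] = 2.140 M

ICE: [A] = 4.0 − x, [B] = x.
Kc = x/(4.0 − x) = 1.15 ⇒ x = 1.15·4.0/(1 + 1.15) = 4.6/2.15 = 2.14.
[B] = x = 2.140 M.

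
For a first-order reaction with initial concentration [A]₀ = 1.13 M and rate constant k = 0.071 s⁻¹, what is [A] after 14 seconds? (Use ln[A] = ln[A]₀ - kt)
0.4182 M

ln[A] = ln[A]₀ - k·t = ln(1.13) - (0.071)·(14) = 0.1222 - 0.9940 = -0.8718
[A] = e^(-0.8718) = 0.4182 M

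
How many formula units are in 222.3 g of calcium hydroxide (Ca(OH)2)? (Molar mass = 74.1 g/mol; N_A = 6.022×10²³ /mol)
Moles = 222.3 g ÷ 74.1 g/mol = 3 mol
Formula units = 3 mol × 6.022×10²³ /mol = 1.807e+24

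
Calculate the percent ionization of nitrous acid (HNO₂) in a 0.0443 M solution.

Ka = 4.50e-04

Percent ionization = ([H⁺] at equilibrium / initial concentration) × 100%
Percent ionization = 9.58%

Let x = [H⁺]. Ka = x²/(C - x) ⇒ x² + (4.50e-04)x - (4.50e-04)(0.0443) = 0. x = 4.2455e-03. Percent = (4.2455e-03/0.0443) × 100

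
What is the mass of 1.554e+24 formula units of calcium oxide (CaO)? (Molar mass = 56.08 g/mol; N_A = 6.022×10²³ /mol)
Moles = 1.554e+24 ÷ 6.022×10²³ = 2.58054 mol
Mass = 2.58054 mol × 56.08 g/mol = 144.7 g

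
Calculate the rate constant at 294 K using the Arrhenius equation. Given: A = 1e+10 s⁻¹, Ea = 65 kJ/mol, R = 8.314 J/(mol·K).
2.83e-02 s⁻¹

k = A·exp(-Ea/(R·T)) = 1e+10·exp(-65000/(8.314·294)) = 1e+10·exp(-26.5923) = 1e+10·2.8256e-12 = 2.83e-02 s⁻¹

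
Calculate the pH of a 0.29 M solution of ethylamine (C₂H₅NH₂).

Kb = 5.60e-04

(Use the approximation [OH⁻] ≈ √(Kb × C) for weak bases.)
pH = 12.11

[OH⁻] = √(Kb × C) = √(5.60e-04 × 0.29) = 1.2744e-02. pOH = 1.89, pH = 14 - pOH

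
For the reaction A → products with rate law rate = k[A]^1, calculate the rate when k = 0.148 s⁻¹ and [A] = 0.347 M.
0.05136 M/s

rate = k·[A]^1 = 0.148·(0.347)^1 = 0.148·0.347 = 0.05136 M/s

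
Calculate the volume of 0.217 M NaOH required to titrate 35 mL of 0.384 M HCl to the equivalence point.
V_{base} = 61.9 mL

At equivalence: moles acid = moles base.
moles HCl = 0.384 M × 0.035 L = 0.01344 mol
V_NaOH = 0.01344 mol ÷ 0.217 M = 0.06194 L = 61.9 mL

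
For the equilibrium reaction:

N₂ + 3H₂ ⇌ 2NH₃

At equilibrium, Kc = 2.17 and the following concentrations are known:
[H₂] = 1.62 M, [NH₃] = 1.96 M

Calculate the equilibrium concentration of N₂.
[N₂] = 0.4164 M

Kc = ([NH₃]^2) / ([N₂] × [H₂]^3) = 2.17
[N₂]^1 = (product terms)/(Kc · other reactant terms) = 3.8416 / (2.17 · 4.2515) = 0.4164
[N₂] = 0.4164 M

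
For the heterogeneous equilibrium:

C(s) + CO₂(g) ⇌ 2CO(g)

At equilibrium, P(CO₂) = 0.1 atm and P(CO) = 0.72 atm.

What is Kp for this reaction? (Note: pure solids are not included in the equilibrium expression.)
K_p = 5.184

Solid C is excluded.
Kp = P(CO)²/P(CO₂) = (0.72)²/0.1 = 0.5184/0.1 = 5.184.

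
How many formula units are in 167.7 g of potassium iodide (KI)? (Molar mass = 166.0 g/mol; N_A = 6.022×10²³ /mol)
Moles = 167.7 g ÷ 166.0 g/mol = 1.01024 mol
Formula units = 1.01024 mol × 6.022×10²³ /mol = 6.084e+23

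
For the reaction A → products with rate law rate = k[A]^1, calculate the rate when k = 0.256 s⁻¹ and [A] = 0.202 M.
0.05171 M/s

rate = k·[A]^1 = 0.256·(0.202)^1 = 0.256·0.202 = 0.05171 M/s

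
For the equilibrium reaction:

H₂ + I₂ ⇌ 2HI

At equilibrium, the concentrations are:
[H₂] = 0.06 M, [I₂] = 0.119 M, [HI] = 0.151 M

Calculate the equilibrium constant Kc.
K_c = 3.1934

Kc = ([HI]^2) / ([H₂] × [I₂])
   = ((0.151)^2) / ((0.06)·(0.119))
   = 0.022801 / 0.00714 = 3.1934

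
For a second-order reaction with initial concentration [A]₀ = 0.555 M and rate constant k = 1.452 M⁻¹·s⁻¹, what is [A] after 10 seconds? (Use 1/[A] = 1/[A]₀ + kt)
0.0613 M

1/[A] = 1/[A]₀ + k·t = 1/0.555 + (1.452)·(10) = 1.8018 + 14.5200 = 16.3218
[A] = 1/16.3218 = 0.0613 M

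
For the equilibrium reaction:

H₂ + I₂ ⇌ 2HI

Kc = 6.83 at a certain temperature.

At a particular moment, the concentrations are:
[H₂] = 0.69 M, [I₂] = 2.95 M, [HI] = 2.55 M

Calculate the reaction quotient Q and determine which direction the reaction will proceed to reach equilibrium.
Q = 3.195, Q < K, reaction proceeds forward (toward products)

Q = ([HI]^2) / ([H₂] × [I₂])
  = ((2.55)^2) / ((0.69)·(2.95)) = 6.5025/2.0355 = 3.195
Since Q = 3.195 < Kc = 6.83, the reaction proceeds forward (toward products) to reach equilibrium.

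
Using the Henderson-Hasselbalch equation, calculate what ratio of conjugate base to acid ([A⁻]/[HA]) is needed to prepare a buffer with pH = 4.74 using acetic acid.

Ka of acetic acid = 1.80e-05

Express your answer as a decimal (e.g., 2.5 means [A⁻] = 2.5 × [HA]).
[A⁻]/[HA] = 0.989

pKa = −log(1.80e-05) = 4.7447. pH = pKa + log([A⁻]/[HA]). 4.74 = 4.7447 + log(ratio). log(ratio) = 4.74 − 4.7447 = -0.0047. ratio = 10^(-0.0047) = 0.989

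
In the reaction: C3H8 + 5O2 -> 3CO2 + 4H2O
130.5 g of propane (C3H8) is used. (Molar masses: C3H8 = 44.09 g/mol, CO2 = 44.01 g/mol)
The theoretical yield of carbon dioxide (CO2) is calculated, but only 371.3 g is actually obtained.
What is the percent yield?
Moles of C3H8 = 130.5 g ÷ 44.09 g/mol = 2.95985 mol
Mole ratio: 3 mol CO2 / 1 mol C3H8
Moles of CO2 = 2.95985 × (3/1) = 8.87956 mol
Theoretical yield = 8.87956 mol × 44.01 g/mol = 390.79 g
Actual yield = 371.3 g
Percent yield = (371.3 / 390.79) × 100% = 95.0%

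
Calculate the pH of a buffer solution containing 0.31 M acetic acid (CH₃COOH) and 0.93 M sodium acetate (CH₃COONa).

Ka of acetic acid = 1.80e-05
pH = 5.22

pKa = -log(1.80e-05) = 4.74. pH = pKa + log([A⁻]/[HA]) = 4.74 + log(0.93/0.31)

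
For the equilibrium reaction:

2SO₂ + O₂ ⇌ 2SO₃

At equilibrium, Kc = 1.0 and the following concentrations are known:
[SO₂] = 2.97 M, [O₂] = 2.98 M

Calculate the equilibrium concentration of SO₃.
[SO₃] = 5.1270 M

Kc = ([SO₃]^2) / ([SO₂]^2 × [O₂]) = 1.0
[SO₃]^2 = Kc · (reactant terms)/(other product terms) = 1.0 · 26.286 / 1 = 26.286
[SO₃] = (26.286)^(1/2) = 5.1270 M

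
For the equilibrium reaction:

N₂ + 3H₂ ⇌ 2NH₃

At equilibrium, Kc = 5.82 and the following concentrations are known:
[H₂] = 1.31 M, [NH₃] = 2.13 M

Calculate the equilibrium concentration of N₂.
[N₂] = 0.3468 M

Kc = ([NH₃]^2) / ([N₂] × [H₂]^3) = 5.82
[N₂]^1 = (product terms)/(Kc · other reactant terms) = 4.5369 / (5.82 · 2.2481) = 0.34675
[N₂] = 0.3468 M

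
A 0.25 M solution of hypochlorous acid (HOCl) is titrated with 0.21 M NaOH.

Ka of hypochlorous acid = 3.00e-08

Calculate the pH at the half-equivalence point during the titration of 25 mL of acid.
pH = pKa = 7.52

At the half-equivalence point, [HA] = [A⁻], so by Henderson–Hasselbalch pH = pKa + log(1) = pKa.
pKa = −log(3.00e-08) = 7.52.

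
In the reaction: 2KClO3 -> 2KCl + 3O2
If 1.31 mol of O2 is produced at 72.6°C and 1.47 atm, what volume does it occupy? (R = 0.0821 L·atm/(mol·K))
T = 72.6°C + 273.15 = 345.75 K
V = nRT/P = (1.31 × 0.0821 × 345.75) / 1.47
V = 25.30 L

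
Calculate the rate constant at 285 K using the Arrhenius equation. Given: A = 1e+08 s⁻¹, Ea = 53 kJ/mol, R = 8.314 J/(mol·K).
1.93e-02 s⁻¹

k = A·exp(-Ea/(R·T)) = 1e+08·exp(-53000/(8.314·285)) = 1e+08·exp(-22.3677) = 1e+08·1.9313e-10 = 1.93e-02 s⁻¹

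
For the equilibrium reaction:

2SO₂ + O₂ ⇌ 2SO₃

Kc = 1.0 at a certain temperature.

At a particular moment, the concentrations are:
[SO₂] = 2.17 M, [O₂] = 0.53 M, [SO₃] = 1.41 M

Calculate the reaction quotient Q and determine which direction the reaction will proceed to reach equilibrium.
Q = 0.797, Q < K, reaction proceeds forward (toward products)

Q = ([SO₃]^2) / ([SO₂]^2 × [O₂])
  = ((1.41)^2) / ((2.17)^2·(0.53)) = 1.9881/2.4957 = 0.7966
Since Q = 0.7966 < Kc = 1.0, the reaction proceeds forward (toward products) to reach equilibrium.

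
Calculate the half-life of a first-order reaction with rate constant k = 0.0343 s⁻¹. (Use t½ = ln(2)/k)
20.21 s

t½ = ln(2)/k = 0.6931/0.0343 = 20.21 s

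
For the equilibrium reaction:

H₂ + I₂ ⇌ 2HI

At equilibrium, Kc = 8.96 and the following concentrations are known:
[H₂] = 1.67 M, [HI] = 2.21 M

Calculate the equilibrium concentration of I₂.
[I₂] = 0.3264 M

Kc = ([HI]^2) / ([H₂] × [I₂]) = 8.96
[I₂]^1 = (product terms)/(Kc · other reactant terms) = 4.8841 / (8.96 · 1.67) = 0.32641
[I₂] = 0.3264 M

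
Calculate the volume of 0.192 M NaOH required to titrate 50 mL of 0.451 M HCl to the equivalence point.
V_{base} = 117.4 mL

At equivalence: moles acid = moles base.
moles HCl = 0.451 M × 0.05 L = 0.02255 mol
V_NaOH = 0.02255 mol ÷ 0.192 M = 0.1174 L = 117.4 mL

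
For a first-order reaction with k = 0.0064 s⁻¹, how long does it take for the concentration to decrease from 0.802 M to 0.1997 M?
217.23 s

From ln[A] = ln[A]₀ - k·t: t = ln([A]₀/[A])/k = ln(0.802/0.1997)/0.0064 = ln(4.0160)/0.0064 = 1.3903/0.0064 = 217.23 s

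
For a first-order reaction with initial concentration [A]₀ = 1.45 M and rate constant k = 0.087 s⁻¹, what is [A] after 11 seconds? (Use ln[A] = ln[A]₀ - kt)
0.5569 M

ln[A] = ln[A]₀ - k·t = ln(1.45) - (0.087)·(11) = 0.3716 - 0.9570 = -0.5854
[A] = e^(-0.5854) = 0.5569 M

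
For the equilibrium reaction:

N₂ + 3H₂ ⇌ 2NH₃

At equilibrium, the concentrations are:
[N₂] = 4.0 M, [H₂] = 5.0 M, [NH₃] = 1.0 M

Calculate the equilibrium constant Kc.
K_c = 2.00e-03

Kc = ([NH₃]^2) / ([N₂] × [H₂]^3)
   = ((1.0)^2) / ((4.0)·(5.0)^3)
   = 1 / 500 = 2.00e-03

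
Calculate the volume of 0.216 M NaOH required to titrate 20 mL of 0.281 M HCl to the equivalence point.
V_{base} = 26.0 mL

At equivalence: moles acid = moles base.
moles HCl = 0.281 M × 0.02 L = 0.00562 mol
V_NaOH = 0.00562 mol ÷ 0.216 M = 0.02602 L = 26.0 mL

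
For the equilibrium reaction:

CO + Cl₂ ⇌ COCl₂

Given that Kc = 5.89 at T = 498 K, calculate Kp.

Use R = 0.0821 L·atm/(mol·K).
K_p = 0.1441

Δn = (moles gaseous products) − (moles gaseous reactants) = -1
T = 498 K; RT = 0.0821 × 498 = 40.8858
Kp = Kc·(RT)^Δn = 5.89 × (40.8858)^-1 = 5.89 × 0.0244584 = 0.1441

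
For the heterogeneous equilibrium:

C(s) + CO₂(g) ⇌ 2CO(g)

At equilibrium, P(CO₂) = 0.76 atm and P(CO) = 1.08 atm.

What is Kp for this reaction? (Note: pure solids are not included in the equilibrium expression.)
K_p = 1.535

Solid C is excluded.
Kp = P(CO)²/P(CO₂) = (1.08)²/0.76 = 1.166/0.76 = 1.535.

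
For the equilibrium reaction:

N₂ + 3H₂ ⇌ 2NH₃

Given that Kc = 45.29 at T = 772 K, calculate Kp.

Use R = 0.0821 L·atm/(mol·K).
K_p = 0.0113

Δn = (moles gaseous products) − (moles gaseous reactants) = -2
T = 772 K; RT = 0.0821 × 772 = 63.3812
Kp = Kc·(RT)^Δn = 45.29 × (63.3812)^-2 = 45.29 × 0.000248931 = 0.0113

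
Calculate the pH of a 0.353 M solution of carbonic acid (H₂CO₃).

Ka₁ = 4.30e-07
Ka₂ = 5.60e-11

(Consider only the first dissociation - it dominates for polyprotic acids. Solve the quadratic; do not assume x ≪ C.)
pH = 3.41

x² + Ka₁·x − Ka₁·C = 0 with Ka₁ = 4.30e-07, C = 0.353.
x = (−Ka₁ + √(Ka₁² + 4·Ka₁·C))/2 = 3.8939e-04 M, so pH = 3.41.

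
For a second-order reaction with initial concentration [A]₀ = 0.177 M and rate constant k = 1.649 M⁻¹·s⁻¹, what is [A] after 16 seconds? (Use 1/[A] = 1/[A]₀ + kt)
0.0312 M

1/[A] = 1/[A]₀ + k·t = 1/0.177 + (1.649)·(16) = 5.6497 + 26.3840 = 32.0337
[A] = 1/32.0337 = 0.0312 M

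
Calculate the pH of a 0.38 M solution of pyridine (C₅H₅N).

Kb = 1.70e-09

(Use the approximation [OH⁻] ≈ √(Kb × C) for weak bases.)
pH = 9.41

[OH⁻] = √(Kb × C) = √(1.70e-09 × 0.38) = 2.5417e-05. pOH = 4.59, pH = 14 - pOH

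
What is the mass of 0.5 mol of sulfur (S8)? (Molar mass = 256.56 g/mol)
Mass = 0.5 mol × 256.56 g/mol = 128.3 g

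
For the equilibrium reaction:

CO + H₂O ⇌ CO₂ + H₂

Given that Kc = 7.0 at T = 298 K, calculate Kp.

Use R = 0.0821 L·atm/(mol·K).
K_p = 7.0000

Δn = (moles gaseous products) − (moles gaseous reactants) = 0
T = 298 K; RT = 0.0821 × 298 = 24.4658
Kp = Kc·(RT)^Δn = 7.0 × (24.4658)^0 = 7.0 × 1 = 7.0000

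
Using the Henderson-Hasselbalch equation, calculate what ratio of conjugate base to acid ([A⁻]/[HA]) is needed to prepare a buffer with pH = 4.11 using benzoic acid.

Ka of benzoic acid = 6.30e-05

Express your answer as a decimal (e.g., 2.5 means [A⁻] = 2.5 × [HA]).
[A⁻]/[HA] = 0.812

pKa = −log(6.30e-05) = 4.2007. pH = pKa + log([A⁻]/[HA]). 4.11 = 4.2007 + log(ratio). log(ratio) = 4.11 − 4.2007 = -0.0907. ratio = 10^(-0.0907) = 0.812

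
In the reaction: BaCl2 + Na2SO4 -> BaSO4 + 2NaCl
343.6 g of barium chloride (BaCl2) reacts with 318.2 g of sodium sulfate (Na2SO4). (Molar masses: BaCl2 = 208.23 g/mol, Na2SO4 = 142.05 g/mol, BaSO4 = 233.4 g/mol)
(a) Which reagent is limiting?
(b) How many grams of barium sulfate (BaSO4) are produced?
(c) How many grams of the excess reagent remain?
(a) BaCl2, (b) 385.1 g, (c) 83.8 g

Moles of BaCl2 = 343.6 g ÷ 208.23 g/mol = 1.6501 mol
Moles of Na2SO4 = 318.2 g ÷ 142.05 g/mol = 2.24006 mol
Moles ÷ coefficient: BaCl2: 1.6501/1 = 1.65, Na2SO4: 2.24006/1 = 2.24
(a) BaCl2 has the smaller value, so BaCl2 is the limiting reagent.
(b) Moles of BaSO4 = 1.6501 mol BaCl2 × (1/1) = 1.6501 mol; mass = 1.6501 mol × 233.4 g/mol = 385.1 g
(c) Na2SO4 consumed = 1.6501 × (1/1) = 1.6501 mol; remaining = 2.24006 − 1.6501 = 0.589958 mol; mass = 0.589958 mol × 142.05 g/mol = 83.8 g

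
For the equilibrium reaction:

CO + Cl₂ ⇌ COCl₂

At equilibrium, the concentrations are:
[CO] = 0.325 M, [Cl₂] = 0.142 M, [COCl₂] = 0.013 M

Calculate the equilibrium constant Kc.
K_c = 0.2817

Kc = ([COCl₂]) / ([CO] × [Cl₂])
   = ((0.013)) / ((0.325)·(0.142))
   = 0.013 / 0.04615 = 0.2817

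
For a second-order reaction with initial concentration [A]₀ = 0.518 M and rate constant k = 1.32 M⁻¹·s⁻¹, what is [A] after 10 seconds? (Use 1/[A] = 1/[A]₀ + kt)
0.0661 M

1/[A] = 1/[A]₀ + k·t = 1/0.518 + (1.32)·(10) = 1.9305 + 13.2000 = 15.1305
[A] = 1/15.1305 = 0.0661 M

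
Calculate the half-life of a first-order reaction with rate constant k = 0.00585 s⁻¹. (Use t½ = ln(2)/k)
118.49 s

t½ = ln(2)/k = 0.6931/0.00585 = 118.49 s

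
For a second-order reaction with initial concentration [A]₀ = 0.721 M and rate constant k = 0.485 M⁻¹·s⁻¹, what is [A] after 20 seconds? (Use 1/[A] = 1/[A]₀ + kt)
0.0902 M

1/[A] = 1/[A]₀ + k·t = 1/0.721 + (0.485)·(20) = 1.3870 + 9.7000 = 11.0870
[A] = 1/11.0870 = 0.0902 M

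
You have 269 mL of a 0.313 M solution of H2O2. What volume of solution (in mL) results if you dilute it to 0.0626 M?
Using M₁V₁ = M₂V₂:
0.313 × 269 = 0.0626 × V₂
V₂ = (0.313 × 269) / 0.0626 = 1345 mL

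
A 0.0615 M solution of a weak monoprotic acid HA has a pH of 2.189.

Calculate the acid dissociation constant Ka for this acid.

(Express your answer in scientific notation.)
K_a = 7.61e-04

[H⁺] = 10^(−pH) = 10^(−2.189) = 6.471e-03 M. For HA ⇌ H⁺ + A⁻, Ka = x²/(C − x) = (6.471e-03)²/(0.0615 − 6.471e-03) = 7.61e-04.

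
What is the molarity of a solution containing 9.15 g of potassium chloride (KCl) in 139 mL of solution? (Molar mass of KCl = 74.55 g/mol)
Moles of KCl = 9.15 g ÷ 74.55 g/mol = 0.122736 mol
Volume = 139 mL = 0.139 L
Molarity = 0.122736 mol ÷ 0.139 L = 0.883 M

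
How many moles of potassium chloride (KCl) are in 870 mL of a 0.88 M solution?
Moles = Molarity × Volume (L)
Moles = 0.88 M × 0.87 L = 0.7656 mol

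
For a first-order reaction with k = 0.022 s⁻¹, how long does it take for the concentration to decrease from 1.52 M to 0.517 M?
49.02 s

From ln[A] = ln[A]₀ - k·t: t = ln([A]₀/[A])/k = ln(1.52/0.517)/0.022 = ln(2.9400)/0.022 = 1.0784/0.022 = 49.02 s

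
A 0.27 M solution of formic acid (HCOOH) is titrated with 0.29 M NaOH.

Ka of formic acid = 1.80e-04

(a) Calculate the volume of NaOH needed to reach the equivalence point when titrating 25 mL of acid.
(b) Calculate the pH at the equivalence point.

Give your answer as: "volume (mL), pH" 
V = 23.3 mL, pH = 8.45

(a) At equivalence: moles acid = moles base.
moles acid = 0.27 × 0.025 = 0.00675 mol; V_NaOH = 0.00675/0.29 = 0.02328 L = 23.3 mL.
(b) At equivalence, all acid → conjugate base A⁻ at [A⁻] = 0.00675/0.04828 = 0.1398 M.
Kb = Kw/Ka = 1.0e-14/1.80e-04 = 5.556e-11; [OH⁻] = √(Kb·[A⁻]) = 2.787e-06; pOH = 5.55; pH = 14 − pOH = 8.45.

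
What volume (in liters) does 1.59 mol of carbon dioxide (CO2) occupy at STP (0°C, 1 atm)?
At STP, 1 mol of gas occupies 22.4 L
Volume = 1.59 mol × 22.4 L/mol = 35.62 L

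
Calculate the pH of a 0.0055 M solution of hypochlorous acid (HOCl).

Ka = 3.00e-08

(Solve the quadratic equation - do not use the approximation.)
pH = 4.89

x² + Ka×x - Ka×C = 0. Using quadratic formula: [H⁺] = 1.2830e-05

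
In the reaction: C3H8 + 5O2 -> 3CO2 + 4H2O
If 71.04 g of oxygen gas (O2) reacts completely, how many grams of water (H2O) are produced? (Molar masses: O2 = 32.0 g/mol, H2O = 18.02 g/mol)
Moles of O2 = 71.04 g ÷ 32.0 g/mol = 2.22 mol
Mole ratio: 4 mol H2O / 5 mol O2
Moles of H2O = 2.22 × (4/5) = 1.776 mol
Mass of H2O = 1.776 mol × 18.02 g/mol = 32 g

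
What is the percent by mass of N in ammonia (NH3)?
Mass of N in formula = 14.01 × 1 = 14.01 g/mol
Molar mass = 17.03 g/mol
% N = (14.01/17.03) × 100% = 82.27%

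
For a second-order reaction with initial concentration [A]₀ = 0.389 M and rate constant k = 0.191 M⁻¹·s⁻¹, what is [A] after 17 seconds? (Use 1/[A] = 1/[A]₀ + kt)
0.1719 M

1/[A] = 1/[A]₀ + k·t = 1/0.389 + (0.191)·(17) = 2.5707 + 3.2470 = 5.8177
[A] = 1/5.8177 = 0.1719 M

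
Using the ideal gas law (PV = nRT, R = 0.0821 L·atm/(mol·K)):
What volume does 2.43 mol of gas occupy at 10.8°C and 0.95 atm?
T = 10.8°C + 273.15 = 283.95 K
V = nRT/P = (2.43 × 0.0821 × 283.95) / 0.95
V = 59.63 L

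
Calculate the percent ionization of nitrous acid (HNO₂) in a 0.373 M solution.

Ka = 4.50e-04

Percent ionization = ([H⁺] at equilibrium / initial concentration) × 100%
Percent ionization = 3.41%

Let x = [H⁺]. Ka = x²/(C - x) ⇒ x² + (4.50e-04)x - (4.50e-04)(0.373) = 0. x = 1.2733e-02. Percent = (1.2733e-02/0.373) × 100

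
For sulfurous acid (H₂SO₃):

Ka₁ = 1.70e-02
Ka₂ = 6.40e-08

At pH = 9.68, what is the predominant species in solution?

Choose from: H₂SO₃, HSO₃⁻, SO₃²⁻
SO₃²⁻

pKa1 = 1.77, pKa2 = 7.19. Each pKa is the crossover between adjacent species; pH = 9.68 lies in the region where SO₃²⁻ predominates.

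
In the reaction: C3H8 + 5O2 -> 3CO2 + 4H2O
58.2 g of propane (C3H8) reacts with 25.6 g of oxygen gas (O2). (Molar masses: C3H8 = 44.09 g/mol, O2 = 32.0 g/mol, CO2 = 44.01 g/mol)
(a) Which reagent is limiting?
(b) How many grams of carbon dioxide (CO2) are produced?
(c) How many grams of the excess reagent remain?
(a) O2, (b) 21.12 g, (c) 51.15 g

Moles of C3H8 = 58.2 g ÷ 44.09 g/mol = 1.32003 mol
Moles of O2 = 25.6 g ÷ 32.0 g/mol = 0.8 mol
Moles ÷ coefficient: C3H8: 1.32003/1 = 1.32, O2: 0.8/5 = 0.16
(a) O2 has the smaller value, so O2 is the limiting reagent.
(b) Moles of CO2 = 0.8 mol O2 × (3/5) = 0.48 mol; mass = 0.48 mol × 44.01 g/mol = 21.12 g
(c) C3H8 consumed = 0.8 × (1/5) = 0.16 mol; remaining = 1.32003 − 0.16 = 1.16003 mol; mass = 1.16003 mol × 44.09 g/mol = 51.15 g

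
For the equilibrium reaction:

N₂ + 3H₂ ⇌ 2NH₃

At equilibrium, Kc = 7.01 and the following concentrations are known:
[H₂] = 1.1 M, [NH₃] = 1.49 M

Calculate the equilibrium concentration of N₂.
[N₂] = 0.2379 M

Kc = ([NH₃]^2) / ([N₂] × [H₂]^3) = 7.01
[N₂]^1 = (product terms)/(Kc · other reactant terms) = 2.2201 / (7.01 · 1.331) = 0.23794
[N₂] = 0.2379 M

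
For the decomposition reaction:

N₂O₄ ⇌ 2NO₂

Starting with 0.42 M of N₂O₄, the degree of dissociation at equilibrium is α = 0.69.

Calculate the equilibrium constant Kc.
K_c = 2.5802

x = α·[A]₀ = 0.69 × 0.42 = 0.2898 M dissociated.
At eq: [N₂O₄] = 0.42 − 0.2898 = 0.1302 M; [NO₂] = 2x = 0.5796 M.
Kc = [NO₂]²/[N₂O₄] = (0.5796)²/0.1302 = 2.58.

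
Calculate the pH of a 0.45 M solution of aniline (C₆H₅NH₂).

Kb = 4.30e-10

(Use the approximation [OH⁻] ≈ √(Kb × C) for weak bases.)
pH = 9.14

[OH⁻] = √(Kb × C) = √(4.30e-10 × 0.45) = 1.3910e-05. pOH = 4.86, pH = 14 - pOH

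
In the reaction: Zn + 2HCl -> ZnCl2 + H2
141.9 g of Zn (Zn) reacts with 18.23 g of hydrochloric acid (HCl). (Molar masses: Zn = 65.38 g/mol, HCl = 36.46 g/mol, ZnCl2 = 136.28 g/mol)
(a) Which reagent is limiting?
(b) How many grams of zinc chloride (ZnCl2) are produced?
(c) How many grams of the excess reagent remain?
(a) HCl, (b) 34.07 g, (c) 125.6 g

Moles of Zn = 141.9 g ÷ 65.38 g/mol = 2.17039 mol
Moles of HCl = 18.23 g ÷ 36.46 g/mol = 0.5 mol
Moles ÷ coefficient: Zn: 2.17039/1 = 2.17, HCl: 0.5/2 = 0.25
(a) HCl has the smaller value, so HCl is the limiting reagent.
(b) Moles of ZnCl2 = 0.5 mol HCl × (1/2) = 0.25 mol; mass = 0.25 mol × 136.28 g/mol = 34.07 g
(c) Zn consumed = 0.5 × (1/2) = 0.25 mol; remaining = 2.17039 − 0.25 = 1.92039 mol; mass = 1.92039 mol × 65.38 g/mol = 125.6 g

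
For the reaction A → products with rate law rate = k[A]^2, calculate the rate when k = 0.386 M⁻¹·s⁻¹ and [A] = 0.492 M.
0.09344 M/s

rate = k·[A]^2 = 0.386·(0.492)^2 = 0.386·0.242064 = 0.09344 M/s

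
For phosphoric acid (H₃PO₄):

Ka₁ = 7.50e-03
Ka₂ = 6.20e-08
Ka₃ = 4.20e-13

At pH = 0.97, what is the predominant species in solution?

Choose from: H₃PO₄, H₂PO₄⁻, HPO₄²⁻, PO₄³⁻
H₃PO₄

pKa1 = 2.12, pKa2 = 7.21, pKa3 = 12.38. Each pKa is the crossover between adjacent species; pH = 0.97 lies in the region where H₃PO₄ predominates.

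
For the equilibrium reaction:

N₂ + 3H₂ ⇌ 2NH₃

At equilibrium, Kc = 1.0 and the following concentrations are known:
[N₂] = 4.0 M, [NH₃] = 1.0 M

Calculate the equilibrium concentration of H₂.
[H₂] = 0.6300 M

Kc = ([NH₃]^2) / ([N₂] × [H₂]^3) = 1.0
[H₂]^3 = (product terms)/(Kc · other reactant terms) = 1 / (1.0 · 4) = 0.25
[H₂] = (0.25)^(1/3) = 0.6300 M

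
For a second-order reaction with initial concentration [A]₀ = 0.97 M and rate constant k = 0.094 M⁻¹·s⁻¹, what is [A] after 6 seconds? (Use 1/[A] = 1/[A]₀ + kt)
0.6270 M

1/[A] = 1/[A]₀ + k·t = 1/0.97 + (0.094)·(6) = 1.0309 + 0.5640 = 1.5949
[A] = 1/1.5949 = 0.6270 M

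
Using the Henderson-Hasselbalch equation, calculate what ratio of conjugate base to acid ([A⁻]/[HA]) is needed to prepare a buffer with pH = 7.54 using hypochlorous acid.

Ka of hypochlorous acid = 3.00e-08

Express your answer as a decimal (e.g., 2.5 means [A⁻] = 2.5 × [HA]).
[A⁻]/[HA] = 1.040

pKa = −log(3.00e-08) = 7.5229. pH = pKa + log([A⁻]/[HA]). 7.54 = 7.5229 + log(ratio). log(ratio) = 7.54 − 7.5229 = 0.0171. ratio = 10^(0.0171) = 1.040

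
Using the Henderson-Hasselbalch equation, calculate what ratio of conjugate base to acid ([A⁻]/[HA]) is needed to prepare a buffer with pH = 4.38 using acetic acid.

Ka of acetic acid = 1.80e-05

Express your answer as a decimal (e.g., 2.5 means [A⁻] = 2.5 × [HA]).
[A⁻]/[HA] = 0.432

pKa = −log(1.80e-05) = 4.7447. pH = pKa + log([A⁻]/[HA]). 4.38 = 4.7447 + log(ratio). log(ratio) = 4.38 − 4.7447 = -0.3647. ratio = 10^(-0.3647) = 0.432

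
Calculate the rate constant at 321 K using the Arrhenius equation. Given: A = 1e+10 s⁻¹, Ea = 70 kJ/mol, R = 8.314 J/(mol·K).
4.06e-02 s⁻¹

k = A·exp(-Ea/(R·T)) = 1e+10·exp(-70000/(8.314·321)) = 1e+10·exp(-26.2291) = 1e+10·4.0631e-12 = 4.06e-02 s⁻¹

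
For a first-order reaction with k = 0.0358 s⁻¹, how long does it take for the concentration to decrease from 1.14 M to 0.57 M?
19.36 s

From ln[A] = ln[A]₀ - k·t: t = ln([A]₀/[A])/k = ln(1.14/0.57)/0.0358 = ln(2.0000)/0.0358 = 0.6931/0.0358 = 19.36 s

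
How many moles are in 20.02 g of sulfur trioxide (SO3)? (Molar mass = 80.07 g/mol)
Moles = 20.02 g ÷ 80.07 g/mol = 0.25 mol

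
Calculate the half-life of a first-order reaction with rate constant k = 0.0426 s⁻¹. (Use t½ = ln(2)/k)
16.27 s

t½ = ln(2)/k = 0.6931/0.0426 = 16.27 s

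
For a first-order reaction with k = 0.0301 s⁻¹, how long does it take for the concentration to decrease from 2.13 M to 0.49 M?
48.82 s

From ln[A] = ln[A]₀ - k·t: t = ln([A]₀/[A])/k = ln(2.13/0.49)/0.0301 = ln(4.3469)/0.0301 = 1.4695/0.0301 = 48.82 s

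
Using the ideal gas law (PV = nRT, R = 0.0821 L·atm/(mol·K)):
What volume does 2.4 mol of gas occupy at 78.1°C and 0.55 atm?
T = 78.1°C + 273.15 = 351.25 K
V = nRT/P = (2.4 × 0.0821 × 351.25) / 0.55
V = 125.84 L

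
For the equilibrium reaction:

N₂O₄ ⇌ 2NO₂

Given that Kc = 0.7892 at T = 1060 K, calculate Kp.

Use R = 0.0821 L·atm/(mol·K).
K_p = 68.6809

Δn = (moles gaseous products) − (moles gaseous reactants) = 1
T = 1060 K; RT = 0.0821 × 1060 = 87.026
Kp = Kc·(RT)^Δn = 0.7892 × (87.026)^1 = 0.7892 × 87.026 = 68.6809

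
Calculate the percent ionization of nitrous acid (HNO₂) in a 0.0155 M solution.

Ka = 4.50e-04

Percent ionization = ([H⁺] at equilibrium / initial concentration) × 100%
Percent ionization = 15.6%

Let x = [H⁺]. Ka = x²/(C - x) ⇒ x² + (4.50e-04)x - (4.50e-04)(0.0155) = 0. x = 2.4256e-03. Percent = (2.4256e-03/0.0155) × 100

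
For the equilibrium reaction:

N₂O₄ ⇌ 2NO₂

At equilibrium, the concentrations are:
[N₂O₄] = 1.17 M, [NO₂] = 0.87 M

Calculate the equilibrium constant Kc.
K_c = 0.6469

Kc = ([NO₂]^2) / ([N₂O₄])
   = ((0.87)^2) / ((1.17))
   = 0.7569 / 1.17 = 0.6469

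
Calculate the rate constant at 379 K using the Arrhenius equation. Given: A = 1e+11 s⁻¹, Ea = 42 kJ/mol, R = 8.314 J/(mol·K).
1.63e+05 s⁻¹

k = A·exp(-Ea/(R·T)) = 1e+11·exp(-42000/(8.314·379)) = 1e+11·exp(-13.3291) = 1e+11·1.6265e-06 = 1.63e+05 s⁻¹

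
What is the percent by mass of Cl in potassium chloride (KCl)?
Mass of Cl in formula = 35.45 × 1 = 35.45 g/mol
Molar mass = 74.55 g/mol
% Cl = (35.45/74.55) × 100% = 47.55%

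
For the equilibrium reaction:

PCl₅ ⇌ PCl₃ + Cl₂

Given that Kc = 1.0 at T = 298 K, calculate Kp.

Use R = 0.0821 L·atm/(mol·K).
K_p = 24.4658

Δn = (moles gaseous products) − (moles gaseous reactants) = 1
T = 298 K; RT = 0.0821 × 298 = 24.4658
Kp = Kc·(RT)^Δn = 1.0 × (24.4658)^1 = 1.0 × 24.4658 = 24.4658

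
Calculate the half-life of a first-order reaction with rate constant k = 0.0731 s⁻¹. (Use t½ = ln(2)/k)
9.48 s

t½ = ln(2)/k = 0.6931/0.0731 = 9.48 s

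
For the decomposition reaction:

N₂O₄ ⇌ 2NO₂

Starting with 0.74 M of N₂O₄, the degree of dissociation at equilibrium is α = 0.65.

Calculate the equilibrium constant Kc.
K_c = 3.5731

x = α·[A]₀ = 0.65 × 0.74 = 0.481 M dissociated.
At eq: [N₂O₄] = 0.74 − 0.481 = 0.259 M; [NO₂] = 2x = 0.962 M.
Kc = [NO₂]²/[N₂O₄] = (0.962)²/0.259 = 3.573.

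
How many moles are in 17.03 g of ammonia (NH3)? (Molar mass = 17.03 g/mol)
Moles = 17.03 g ÷ 17.03 g/mol = 1 mol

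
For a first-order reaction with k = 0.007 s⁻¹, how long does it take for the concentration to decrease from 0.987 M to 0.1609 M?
259.13 s

From ln[A] = ln[A]₀ - k·t: t = ln([A]₀/[A])/k = ln(0.987/0.1609)/0.007 = ln(6.1342)/0.007 = 1.8139/0.007 = 259.13 s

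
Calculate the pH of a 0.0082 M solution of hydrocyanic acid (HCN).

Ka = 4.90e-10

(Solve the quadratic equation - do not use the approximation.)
pH = 5.70

x² + Ka×x - Ka×C = 0. Using quadratic formula: [H⁺] = 2.0042e-06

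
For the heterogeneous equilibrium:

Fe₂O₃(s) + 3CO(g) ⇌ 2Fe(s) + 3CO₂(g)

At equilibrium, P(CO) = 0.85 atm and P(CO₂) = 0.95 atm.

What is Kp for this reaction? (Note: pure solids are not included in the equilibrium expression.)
K_p = 1.396

Solids (Fe₂O₃, Fe) are excluded.
Kp = P(CO₂)³/P(CO)³ = (0.95)³/(0.85)³ = 0.8574/0.6141 = 1.396.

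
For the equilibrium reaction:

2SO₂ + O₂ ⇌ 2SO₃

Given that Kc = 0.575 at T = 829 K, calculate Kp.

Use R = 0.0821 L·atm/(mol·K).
K_p = 0.0084

Δn = (moles gaseous products) − (moles gaseous reactants) = -1
T = 829 K; RT = 0.0821 × 829 = 68.0609
Kp = Kc·(RT)^Δn = 0.575 × (68.0609)^-1 = 0.575 × 0.0146927 = 0.0084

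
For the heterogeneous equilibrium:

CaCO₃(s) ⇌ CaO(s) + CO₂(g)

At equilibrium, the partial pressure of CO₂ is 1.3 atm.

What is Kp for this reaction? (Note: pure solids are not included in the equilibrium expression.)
K_p = 1.3

Solids (CaCO₃, CaO) have activity 1 and are excluded.
Kp = P(CO₂) = 1.3.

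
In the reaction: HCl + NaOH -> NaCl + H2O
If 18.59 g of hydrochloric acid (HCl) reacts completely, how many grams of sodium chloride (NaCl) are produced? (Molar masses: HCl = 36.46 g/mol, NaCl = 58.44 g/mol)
Moles of HCl = 18.59 g ÷ 36.46 g/mol = 0.509874 mol
Mole ratio: 1 mol NaCl / 1 mol HCl
Moles of NaCl = 0.509874 × (1/1) = 0.509874 mol
Mass of NaCl = 0.509874 mol × 58.44 g/mol = 29.8 g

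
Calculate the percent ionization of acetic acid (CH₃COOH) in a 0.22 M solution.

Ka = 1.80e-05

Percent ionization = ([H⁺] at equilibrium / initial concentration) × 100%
Percent ionization = 0.9%

Let x = [H⁺]. Ka = x²/(C - x) ⇒ x² + (1.80e-05)x - (1.80e-05)(0.22) = 0. x = 1.9810e-03. Percent = (1.9810e-03/0.22) × 100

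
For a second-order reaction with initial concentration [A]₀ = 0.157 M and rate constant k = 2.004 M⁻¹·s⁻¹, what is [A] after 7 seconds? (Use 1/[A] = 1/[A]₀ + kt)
0.0490 M

1/[A] = 1/[A]₀ + k·t = 1/0.157 + (2.004)·(7) = 6.3694 + 14.0280 = 20.3974
[A] = 1/20.3974 = 0.0490 M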